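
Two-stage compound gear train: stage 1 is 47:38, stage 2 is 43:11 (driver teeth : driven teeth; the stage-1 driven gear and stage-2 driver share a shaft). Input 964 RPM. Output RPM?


Stage 1: RPM_B = RPM_A × t_A/t_B = 964 × 47/38 = 45308/38 ≈ 1192.32
B and C share a shaft → RPM_C = RPM_B
Stage 2: RPM_D = RPM_C × t_C/t_D = RPM_A × (t_A×t_C)/(t_B×t_D)
Overall ratio = (47×43)/(38×11) = 2021/418
RPM_D = 964 × 2021/418 = 1948244/418
≈ 4660.87 RPM

4660.87 RPM


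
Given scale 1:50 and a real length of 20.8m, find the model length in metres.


Model size = real / scale
= 20.8 / 50
= 0.4160 m

0.4160 m


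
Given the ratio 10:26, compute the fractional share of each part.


Total parts = 10 + 26 = 36
First part: 10/36 = 5/18
Second part: 26/36 = 13/18
= 5/18 and 13/18

5/18 and 13/18


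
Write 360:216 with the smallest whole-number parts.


GCD(360, 216) = 72
360/72 : 216/72
= 5:3

5:3


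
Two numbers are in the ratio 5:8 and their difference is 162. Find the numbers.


Let A = 5k, B = 8k.
8k - 5k = 162
3k = 162 → k = 162/3 = 54
A = 5×54 = 270, B = 8×54 = 432
= A = 270, B = 432

A = 270, B = 432


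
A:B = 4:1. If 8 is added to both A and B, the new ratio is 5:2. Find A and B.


Let A = 4k, B = 1k.
(4k + 8) / (1k + 8) = 5/2
Cross-multiply: 2(4k + 8) = 5(1k + 8)
8k + 16 = 5k + 40
8k - 5k = 40 - 16
3k = 24
k = 24/3 = 8
A = 4×8 = 32, B = 1×8 = 8
= A = 32, B = 8

A = 32, B = 8


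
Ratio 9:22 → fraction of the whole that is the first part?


Total parts = 9 + 22 = 31
First part: 9/31 = 9/31
= 9/31

9/31


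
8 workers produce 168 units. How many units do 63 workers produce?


Direct proportion: y/x = constant
k = 168/8 = 21.0000
y₂ = k × 63 = 168 × 63 / 8 = 10584/8
= 1323.00

1323.00


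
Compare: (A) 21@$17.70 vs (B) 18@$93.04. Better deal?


Deal A: $17.70/21 = $0.8429/unit
Deal B: $93.04/18 = $5.1689/unit
A is cheaper per unit
= Deal A

Deal A


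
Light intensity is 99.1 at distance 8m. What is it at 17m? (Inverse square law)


I₁d₁² = I₂d₂²
I₂ = I₁ × (d₁/d₂)²
= 99.1 × (8/17)²
= 99.1 × 64/289
= 6342.4/289
≈ 21.9460

21.9460


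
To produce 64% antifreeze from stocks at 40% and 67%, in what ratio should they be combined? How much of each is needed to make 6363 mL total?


Let x parts of 40% mix with y parts of 67%.
40x + 67y = 64(x + y)
40x + 67y = 64x + 64y
x(40 - 64) = y(64 - 67)
x/y = (67 - 64)/(64 - 40) = 3/24
Simplify: 1:8
Total parts = 9; one part = 6363/9 = 707.00 mL
40% solution: 1×707.00 = 707.00 mL
67% solution: 8×707.00 = 5656.00 mL
= ratio 1:8; 707.00 mL and 5656.00 mL

ratio 1:8; 707.00 mL and 5656.00 mL


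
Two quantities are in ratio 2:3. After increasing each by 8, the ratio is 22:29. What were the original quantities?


Let A = 2k, B = 3k.
(2k + 8) / (3k + 8) = 22/29
Cross-multiply: 29(2k + 8) = 22(3k + 8)
58k + 232 = 66k + 176
58k - 66k = 176 - 232
-8k = -56
k = -56/-8 = 7
A = 2×7 = 14, B = 3×7 = 21
= A = 14, B = 21

A = 14, B = 21


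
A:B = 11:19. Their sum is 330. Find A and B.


Let A = 11k, B = 19k.
11k + 19k = 330
30k = 330 → k = 330/30 = 11
A = 11×11 = 121, B = 19×11 = 209
= A = 121, B = 209

A = 121, B = 209


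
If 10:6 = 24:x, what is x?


Cross multiply: 10 × x = 6 × 24
10x = 144
x = 144 / 10
= 14.40

14.40


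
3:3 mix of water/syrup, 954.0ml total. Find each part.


Total parts = 3 + 3 = 6
water: 954.0 × 3/6 = 477.0ml
syrup: 954.0 × 3/6 = 477.0ml
= 477.0ml and 477.0ml

477.0ml and 477.0ml


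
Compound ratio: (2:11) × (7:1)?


Compound ratio = (2×7) : (11×1)
= 14:11
GCD = 1
= 14:11

14:11


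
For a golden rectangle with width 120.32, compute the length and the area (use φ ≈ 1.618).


φ = (1 + √5) / 2 ≈ 1.618
Length = width × φ = 120.32 × 1.618 = 194.67776
≈ 194.68
Area = width × length = 120.32 × 194.67776 = 23423.6280832 ≈ 23423.63
= Length: 194.68, Area: 23423.63

Length: 194.68, Area: 23423.63


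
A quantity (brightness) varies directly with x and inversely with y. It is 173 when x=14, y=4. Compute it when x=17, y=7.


z = k·x/y
Solve for k using the known point: k = z·y/x = 173×4/14 = 692/14 ≈ 49.4286
Now evaluate at x=17, y=7:
z = k × 17 / 7 = (692 × 17) / (14 × 7) = 11764/98
≈ 120.0408

120.0408


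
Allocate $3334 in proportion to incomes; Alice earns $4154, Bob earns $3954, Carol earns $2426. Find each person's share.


Total income = 4154 + 3954 + 2426 = $10534
Alice: $3334 × 4154/10534 = $1314.74
Bob: $3334 × 3954/10534 = $1251.44
Carol: $3334 × 2426/10534 = $767.83
= Alice: $1314.74, Bob: $1251.44, Carol: $767.83

Alice: $1314.74, Bob: $1251.44, Carol: $767.83


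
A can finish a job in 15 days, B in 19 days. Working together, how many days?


Rate of A = 1/15 per day
Rate of B = 1/19 per day
Combined rate = 1/15 + 1/19 = 34/285 ≈ 0.1193 per day
Days = 1 / combined rate = 285/34
≈ 8.38 days

8.38 days


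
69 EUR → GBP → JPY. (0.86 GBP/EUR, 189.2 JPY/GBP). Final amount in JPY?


Step 1: 69 EUR × 0.86 = 59.34 GBP
Step 2: 59.34 GBP × 189.2 = 11227.13 JPY
Implied rate EUR→JPY = 0.86 × 189.2 = 162.7120
= 11227.13 JPY

11227.13 JPY


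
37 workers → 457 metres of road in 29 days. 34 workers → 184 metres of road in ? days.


Days ∝ work / workers, so d₂ = d₁ × (m₁/m₂) × (w₂/w₁)
Workers factor (inverse): 37/34 ≈ 1.0882
Work factor (direct): 184/457 ≈ 0.4026
d₂ = 29 × 37/34 × 184/457 = (29 × 37 × 184) / (34 × 457) = 197432/15538
≈ 12.71 days

12.71 days


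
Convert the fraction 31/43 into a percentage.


Percentage = (part / whole) × 100
= (31 / 43) × 100
≈ 72.09%

72.09%


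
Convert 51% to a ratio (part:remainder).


51% means 51 parts out of 100; remainder = 49
Part : remainder = 51:49
GCD = 1
= 51:49

51:49


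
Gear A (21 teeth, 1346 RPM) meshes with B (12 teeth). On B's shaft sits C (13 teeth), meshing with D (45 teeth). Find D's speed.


Stage 1: RPM_B = RPM_A × t_A/t_B = 1346 × 21/12 = 28266/12 = 2355.50
B and C share a shaft → RPM_C = RPM_B
Stage 2: RPM_D = RPM_C × t_C/t_D = RPM_A × (t_A×t_C)/(t_B×t_D)
Overall ratio = (21×13)/(12×45) = 273/540
RPM_D = 1346 × 273/540 = 367458/540
≈ 680.48 RPM

680.48 RPM


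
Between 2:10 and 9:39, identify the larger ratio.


2/10 = 0.2000
9/39 = 0.2308
0.2000 < 0.2308, so 2:10 is less
= 9:39

9:39


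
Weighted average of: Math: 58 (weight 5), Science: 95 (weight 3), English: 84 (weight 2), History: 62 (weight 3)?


Numerator = 58×5 + 95×3 + 84×2 + 62×3
= 290 + 285 + 168 + 186
= 929
Total weight = 13
Weighted avg = 929/13
= 71.46

71.46


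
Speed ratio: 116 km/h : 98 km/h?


Ratio = 116:98
GCD = 2
Simplified = 58:49
Time ratio (same distance) = 49:58
Speed ratio = 58:49

58:49


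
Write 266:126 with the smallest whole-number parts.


GCD(266, 126) = 14
266/14 : 126/14
= 19:9

19:9


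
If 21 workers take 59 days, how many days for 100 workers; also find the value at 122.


Inverse proportion: x × y = constant
k = 21 × 59 = 1239
At x=100: k/100 = 12.39
At x=122: k/122 = 10.16
= 12.39 and 10.16

12.39 and 10.16


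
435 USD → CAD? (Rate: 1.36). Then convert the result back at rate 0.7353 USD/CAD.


Amount × rate = 435 × 1.36 = 591.60 CAD
Round-trip: 591.60 × 0.7353 = 435.00 USD
= 591.60 CAD, then 435.00 USD

591.60 CAD, then 435.00 USD


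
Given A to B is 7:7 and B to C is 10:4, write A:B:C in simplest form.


Match B: multiply A:B by 10 → 70:70
Multiply B:C by 7 → 70:28
Combined: 70:70:28
GCD = 14
= 5:5:2

5:5:2


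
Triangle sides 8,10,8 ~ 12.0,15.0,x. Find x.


Scale factor = 12.0/8 = 1.5
Missing side = 8 × 1.5
= 12.0

12.0


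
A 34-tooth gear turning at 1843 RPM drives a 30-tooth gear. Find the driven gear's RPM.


Gear ratio = 34:30 = 17:15
RPM_B = RPM_A × (teeth_A / teeth_B)
= 1843 × (34/30)
= 2088.7 RPM

2088.7 RPM


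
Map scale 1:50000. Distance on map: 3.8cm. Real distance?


Real distance = map distance × scale
= 3.8cm × 50000
= 190000 cm = 1900.0 m
= 1.900 km

1.900 km


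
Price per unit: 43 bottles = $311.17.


Unit rate = total / quantity
= 311.17 / 43
= $7.24 per unit

$7.24 per unit


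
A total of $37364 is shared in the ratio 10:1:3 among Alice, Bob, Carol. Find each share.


Total parts = 10 + 1 + 3 = 14
Alice: 37364 × 10/14 = 26688.57
Bob: 37364 × 1/14 = 2668.86
Carol: 37364 × 3/14 = 8006.57
= Alice: $26688.57, Bob: $2668.86, Carol: $8006.57

Alice: $26688.57, Bob: $2668.86, Carol: $8006.57


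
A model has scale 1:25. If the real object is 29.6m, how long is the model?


Model size = real / scale
= 29.6 / 25
= 1.1840 m

1.1840 m


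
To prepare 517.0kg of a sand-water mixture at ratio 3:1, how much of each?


Total parts = 3 + 1 = 4
sand: 517.0 × 3/4 = 387.8kg
water: 517.0 × 1/4 = 129.3kg
= 387.8kg and 129.3kg

387.8kg and 129.3kg


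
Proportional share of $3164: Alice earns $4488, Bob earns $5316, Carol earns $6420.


Total income = 4488 + 5316 + 6420 = $16224
Alice: $3164 × 4488/16224 = $875.25
Bob: $3164 × 5316/16224 = $1036.72
Carol: $3164 × 6420/16224 = $1252.03
= Alice: $875.25, Bob: $1036.72, Carol: $1252.03

Alice: $875.25, Bob: $1036.72, Carol: $1252.03


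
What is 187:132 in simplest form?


GCD(187, 132) = 11
187/11 : 132/11
= 17:12

17:12


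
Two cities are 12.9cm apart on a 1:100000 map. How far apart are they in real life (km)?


Real distance = map distance × scale
= 12.9cm × 100000
= 1290000 cm = 12900.0 m
= 12.900 km

12.900 km


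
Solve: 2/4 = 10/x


Cross multiply: 2 × x = 4 × 10
2x = 40
x = 40 / 2
= 20.00

20.00


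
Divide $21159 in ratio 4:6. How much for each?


Total parts = 4 + 6 = 10
Part 1: 21159 × 4/10 = 8463.60
Part 2: 21159 × 6/10 = 12695.40
= Part 1: $8463.60, Part 2: $12695.40

Part 1: $8463.60, Part 2: $12695.40


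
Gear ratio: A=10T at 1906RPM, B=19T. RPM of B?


Gear ratio = 10:19 = 10:19
RPM_B = RPM_A × (teeth_A / teeth_B)
= 1906 × (10/19)
= 1003.2 RPM

1003.2 RPM


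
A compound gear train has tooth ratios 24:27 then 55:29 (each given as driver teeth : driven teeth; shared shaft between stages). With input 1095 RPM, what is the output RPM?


Stage 1: RPM_B = RPM_A × t_A/t_B = 1095 × 24/27 = 26280/27 ≈ 973.33
B and C share a shaft → RPM_C = RPM_B
Stage 2: RPM_D = RPM_C × t_C/t_D = RPM_A × (t_A×t_C)/(t_B×t_D)
Overall ratio = (24×55)/(27×29) = 1320/783
RPM_D = 1095 × 1320/783 = 1445400/783
≈ 1845.98 RPM

1845.98 RPM


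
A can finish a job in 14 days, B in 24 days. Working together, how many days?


Rate of A = 1/14 per day
Rate of B = 1/24 per day
Combined rate = 1/14 + 1/24 = 38/336 ≈ 0.1131 per day
Days = 1 / combined rate = 336/38
≈ 8.84 days

8.84 days


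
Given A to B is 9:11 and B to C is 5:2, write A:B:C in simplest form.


Match B: multiply A:B by 5 → 45:55
Multiply B:C by 11 → 55:22
Combined: 45:55:22
GCD = 1
= 45:55:22

45:55:22


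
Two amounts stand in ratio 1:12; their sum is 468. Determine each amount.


Let A = 1k, B = 12k.
1k + 12k = 468
13k = 468 → k = 468/13 = 36
A = 1×36 = 36, B = 12×36 = 432
= A = 36, B = 432

A = 36, B = 432


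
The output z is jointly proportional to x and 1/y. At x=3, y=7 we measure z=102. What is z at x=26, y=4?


z = k·x/y
Solve for k using the known point: k = z·y/x = 102×7/3 = 714/3 = 238.0000
Now evaluate at x=26, y=4:
z = k × 26 / 4 = (714 × 26) / (3 × 4) = 18564/12
= 1547.0000

1547.0000


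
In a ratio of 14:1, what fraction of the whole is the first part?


Total parts = 14 + 1 = 15
First part: 14/15 = 14/15
= 14/15

14/15


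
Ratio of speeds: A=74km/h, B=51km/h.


Ratio = 74:51
GCD = 1
Simplified = 74:51
Time ratio (same distance) = 51:74
Speed ratio = 74:51

74:51


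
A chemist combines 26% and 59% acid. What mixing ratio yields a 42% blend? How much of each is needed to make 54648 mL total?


Let x parts of 26% mix with y parts of 59%.
26x + 59y = 42(x + y)
26x + 59y = 42x + 42y
x(26 - 42) = y(42 - 59)
x/y = (59 - 42)/(42 - 26) = 17/16
Simplify: 17:16
Total parts = 33; one part = 54648/33 = 1656.00 mL
26% solution: 17×1656.00 = 28152.00 mL
59% solution: 16×1656.00 = 26496.00 mL
= ratio 17:16; 28152.00 mL and 26496.00 mL

ratio 17:16; 28152.00 mL and 26496.00 mL


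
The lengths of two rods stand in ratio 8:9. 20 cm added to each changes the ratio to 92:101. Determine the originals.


Let A = 8k, B = 9k.
(8k + 20) / (9k + 20) = 92/101
Cross-multiply: 101(8k + 20) = 92(9k + 20)
808k + 2020 = 828k + 1840
808k - 828k = 1840 - 2020
-20k = -180
k = -180/-20 = 9
A = 8×9 = 72, B = 9×9 = 81
= A = 72, B = 81

A = 72, B = 81


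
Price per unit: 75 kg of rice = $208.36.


Unit rate = total / quantity
= 208.36 / 75
= $2.78 per unit

$2.78 per unit


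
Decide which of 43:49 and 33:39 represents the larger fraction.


43/49 = 0.8776
33/39 = 0.8462
0.8776 > 0.8462, so 43:49 is greater
= 43:49

43:49


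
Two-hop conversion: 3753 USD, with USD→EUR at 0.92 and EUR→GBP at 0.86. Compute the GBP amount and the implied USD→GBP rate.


Step 1: 3753 USD × 0.92 = 3452.76 EUR
Step 2: 3452.76 EUR × 0.86 = 2969.37 GBP
Implied rate USD→GBP = 0.92 × 0.86 = 0.7912
= 2969.37 GBP; implied rate 0.7912 GBP/USD

2969.37 GBP; implied rate 0.7912 GBP/USD


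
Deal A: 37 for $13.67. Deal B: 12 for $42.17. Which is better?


Deal A: $13.67/37 = $0.3695/unit
Deal B: $42.17/12 = $3.5142/unit
A is cheaper per unit
= Deal A

Deal A


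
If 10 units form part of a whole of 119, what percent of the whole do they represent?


Percentage = (part / whole) × 100
= (10 / 119) × 100
≈ 8.40%

8.40%


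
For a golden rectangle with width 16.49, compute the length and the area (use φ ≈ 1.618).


φ = (1 + √5) / 2 ≈ 1.618
Length = width × φ = 16.49 × 1.618 = 26.68082
≈ 26.68
Area = width × length = 16.49 × 26.68082 = 439.9667218 ≈ 439.97
= Length: 26.68, Area: 439.97

Length: 26.68, Area: 439.97


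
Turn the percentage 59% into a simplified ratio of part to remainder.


59% means 59 parts out of 100; remainder = 41
Part : remainder = 59:41
GCD = 1
= 59:41

59:41


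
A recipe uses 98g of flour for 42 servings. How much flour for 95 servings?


Direct proportion: y/x = constant
k = 98/42 ≈ 2.3333
y₂ = k × 95 = 98 × 95 / 42 = 9310/42
≈ 221.67

221.67


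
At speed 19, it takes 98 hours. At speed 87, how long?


Inverse proportion: x × y = constant
k = 19 × 98 = 1862
y₂ = k / 87 = 1862 / 87
= 21.40

21.40


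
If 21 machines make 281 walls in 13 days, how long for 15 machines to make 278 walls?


Days ∝ work / workers, so d₂ = d₁ × (m₁/m₂) × (w₂/w₁)
Workers factor (inverse): 21/15 = 1.4000
Work factor (direct): 278/281 ≈ 0.9893
d₂ = 13 × 21/15 × 278/281 = (13 × 21 × 278) / (15 × 281) = 75894/4215
≈ 18.01 days

18.01 days


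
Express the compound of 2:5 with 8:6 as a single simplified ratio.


Compound ratio = (2×8) : (5×6)
= 16:30
GCD = 2
= 8:15

8:15


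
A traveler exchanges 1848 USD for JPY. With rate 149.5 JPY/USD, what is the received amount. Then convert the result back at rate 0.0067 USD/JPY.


Amount × rate = 1848 × 149.5 = 276276.00 JPY
Round-trip: 276276.00 × 0.0067 = 1851.05 USD
= 276276.00 JPY, then 1851.05 USD

276276.00 JPY, then 1851.05 USD


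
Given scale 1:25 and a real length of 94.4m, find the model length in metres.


Model size = real / scale
= 94.4 / 25
= 3.7760 m

3.7760 m


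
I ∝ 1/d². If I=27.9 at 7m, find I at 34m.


I₁d₁² = I₂d₂²
I₂ = I₁ × (d₁/d₂)²
= 27.9 × (7/34)²
= 27.9 × 49/1156
= 1367.1/1156
≈ 1.1826

1.1826


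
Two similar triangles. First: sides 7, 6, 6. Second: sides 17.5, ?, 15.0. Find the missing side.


Scale factor = 17.5/7 = 2.5
Missing side = 6 × 2.5
= 15.0

15.0


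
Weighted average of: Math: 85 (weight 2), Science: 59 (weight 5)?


Numerator = 85×2 + 59×5
= 170 + 295
= 465
Total weight = 7
Weighted avg = 465/7
= 66.43

66.43


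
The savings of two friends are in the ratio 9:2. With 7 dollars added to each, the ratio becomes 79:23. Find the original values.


Let A = 9k, B = 2k.
(9k + 7) / (2k + 7) = 79/23
Cross-multiply: 23(9k + 7) = 79(2k + 7)
207k + 161 = 158k + 553
207k - 158k = 553 - 161
49k = 392
k = 392/49 = 8
A = 9×8 = 72, B = 2×8 = 16
= A = 72, B = 16

A = 72, B = 16


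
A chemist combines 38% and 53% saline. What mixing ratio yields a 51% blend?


Let x parts of 38% mix with y parts of 53%.
38x + 53y = 51(x + y)
38x + 53y = 51x + 51y
x(38 - 51) = y(51 - 53)
x/y = (53 - 51)/(51 - 38) = 2/13
Simplify: 2:13
= 2:13

2:13


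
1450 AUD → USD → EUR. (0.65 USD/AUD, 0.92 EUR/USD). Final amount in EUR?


Step 1: 1450 AUD × 0.65 = 942.50 USD
Step 2: 942.50 USD × 0.92 = 867.10 EUR
Implied rate AUD→EUR = 0.65 × 0.92 = 0.5980
= 867.10 EUR

867.10 EUR


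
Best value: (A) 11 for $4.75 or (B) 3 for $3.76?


Deal A: $4.75/11 = $0.4318/unit
Deal B: $3.76/3 = $1.2533/unit
A is cheaper per unit
= Deal A

Deal A


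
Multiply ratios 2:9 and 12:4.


Compound ratio = (2×12) : (9×4)
= 24:36
GCD = 12
= 2:3

2:3


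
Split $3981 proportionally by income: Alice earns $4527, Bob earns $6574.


Total income = 4527 + 6574 = $11101
Alice: $3981 × 4527/11101 = $1623.46
Bob: $3981 × 6574/11101 = $2357.54
= Alice: $1623.46, Bob: $2357.54

Alice: $1623.46, Bob: $2357.54


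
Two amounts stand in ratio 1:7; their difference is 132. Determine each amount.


Let A = 1k, B = 7k.
7k - 1k = 132
6k = 132 → k = 132/6 = 22
A = 1×22 = 22, B = 7×22 = 154
= A = 22, B = 154

A = 22, B = 154


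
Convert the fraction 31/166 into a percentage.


Percentage = (part / whole) × 100
= (31 / 166) × 100
≈ 18.67%

18.67%


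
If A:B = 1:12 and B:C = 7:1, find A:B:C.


Match B: multiply A:B by 7 → 7:84
Multiply B:C by 12 → 84:12
Combined: 7:84:12
GCD = 1
= 7:84:12

7:84:12


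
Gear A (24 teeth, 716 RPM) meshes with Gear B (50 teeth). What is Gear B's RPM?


Gear ratio = 24:50 = 12:25
RPM_B = RPM_A × (teeth_A / teeth_B)
= 716 × (24/50)
= 343.7 RPM

343.7 RPM


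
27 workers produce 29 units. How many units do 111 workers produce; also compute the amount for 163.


Direct proportion: y/x = constant
k = 29/27 ≈ 1.0741
y at x=111: k × 111 = 29 × 111 / 27 = 3219/27 ≈ 119.22
y at x=163: k × 163 = 29 × 163 / 27 = 4727/27 ≈ 175.07
= 119.22 and 175.07

119.22 and 175.07


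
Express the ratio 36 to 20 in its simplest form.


GCD(36, 20) = 4
36/4 : 20/4
= 9:5

9:5


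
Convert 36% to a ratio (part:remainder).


36% means 36 parts out of 100; remainder = 64
Part : remainder = 36:64
GCD = 4
= 9:16

9:16


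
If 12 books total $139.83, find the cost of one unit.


Unit rate = total / quantity
= 139.83 / 12
= $11.65 per unit

$11.65 per unit


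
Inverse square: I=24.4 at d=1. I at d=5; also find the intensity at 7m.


I₁d₁² = I₂d₂²
I at 5m = 24.4 × (1/5)² = 24.4 × 1/25 = 24.4/25 = 0.9760
I at 7m = 24.4 × (1/7)² = 24.4 × 1/49 = 24.4/49 ≈ 0.4980
= 0.9760 and 0.4980

0.9760 and 0.4980


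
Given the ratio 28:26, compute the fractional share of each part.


Total parts = 28 + 26 = 54
First part: 28/54 = 14/27
Second part: 26/54 = 13/27
= 14/27 and 13/27

14/27 and 13/27


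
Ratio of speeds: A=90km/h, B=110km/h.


Ratio = 90:110
GCD = 10
Simplified = 9:11
Time ratio (same distance) = 11:9
Speed ratio = 9:11

9:11


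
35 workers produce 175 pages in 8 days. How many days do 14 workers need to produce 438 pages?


Days ∝ work / workers, so d₂ = d₁ × (m₁/m₂) × (w₂/w₁)
Workers factor (inverse): 35/14 = 2.5000
Work factor (direct): 438/175 ≈ 2.5029
d₂ = 8 × 35/14 × 438/175 = (8 × 35 × 438) / (14 × 175) = 122640/2450
≈ 50.06 days

50.06 days


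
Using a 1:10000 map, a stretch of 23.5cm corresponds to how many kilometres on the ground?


Real distance = map distance × scale
= 23.5cm × 10000
= 235000 cm = 2350.0 m
= 2.350 km

2.350 km


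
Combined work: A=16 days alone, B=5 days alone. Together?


Rate of A = 1/16 per day
Rate of B = 1/5 per day
Combined rate = 1/16 + 1/5 = 21/80 = 0.2625 per day
Days = 1 / combined rate = 80/21
≈ 3.81 days

3.81 days


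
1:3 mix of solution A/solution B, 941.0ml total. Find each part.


Total parts = 1 + 3 = 4
solution A: 941.0 × 1/4 = 235.3ml
solution B: 941.0 × 3/4 = 705.8ml
= 235.3ml and 705.8ml

235.3ml and 705.8ml


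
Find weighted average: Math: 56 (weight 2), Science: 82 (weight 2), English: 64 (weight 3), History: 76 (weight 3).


Numerator = 56×2 + 82×2 + 64×3 + 76×3
= 112 + 164 + 192 + 228
= 696
Total weight = 10
Weighted avg = 696/10
= 69.60

69.60


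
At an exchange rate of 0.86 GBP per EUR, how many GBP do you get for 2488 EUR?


Amount × rate = 2488 × 0.86
= 2139.68 GBP

2139.68 GBP


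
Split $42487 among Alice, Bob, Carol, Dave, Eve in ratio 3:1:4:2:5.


Total parts = 3 + 1 + 4 + 2 + 5 = 15
Alice: 42487 × 3/15 = 8497.40
Bob: 42487 × 1/15 = 2832.47
Carol: 42487 × 4/15 = 11329.87
Dave: 42487 × 2/15 = 5664.93
Eve: 42487 × 5/15 = 14162.33
= Alice: $8497.40, Bob: $2832.47, Carol: $11329.87, Dave: $5664.93, Eve: $14162.33

Alice: $8497.40, Bob: $2832.47, Carol: $11329.87, Dave: $5664.93, Eve: $14162.33


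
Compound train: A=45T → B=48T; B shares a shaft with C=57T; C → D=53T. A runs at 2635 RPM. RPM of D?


Stage 1: RPM_B = RPM_A × t_A/t_B = 2635 × 45/48 = 118575/48 ≈ 2470.31
B and C share a shaft → RPM_C = RPM_B
Stage 2: RPM_D = RPM_C × t_C/t_D = RPM_A × (t_A×t_C)/(t_B×t_D)
Overall ratio = (45×57)/(48×53) = 2565/2544
RPM_D = 2635 × 2565/2544 = 6758775/2544
≈ 2656.75 RPM

2656.75 RPM


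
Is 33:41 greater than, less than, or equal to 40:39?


33/41 = 0.8049
40/39 = 1.0256
0.8049 < 1.0256, so 33:41 is less
= less than

less than


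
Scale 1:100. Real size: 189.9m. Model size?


Model size = real / scale
= 189.9 / 100
= 1.8990 m

1.8990 m


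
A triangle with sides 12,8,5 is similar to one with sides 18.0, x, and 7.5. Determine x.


Scale factor = 18.0/12 = 1.5
Missing side = 8 × 1.5
= 12.0

12.0


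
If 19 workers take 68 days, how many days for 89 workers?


Inverse proportion: x × y = constant
k = 19 × 68 = 1292
y₂ = k / 89 = 1292 / 89
= 14.52

14.52


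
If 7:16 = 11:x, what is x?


Cross multiply: 7 × x = 16 × 11
7x = 176
x = 176 / 7
= 25.14

25.14


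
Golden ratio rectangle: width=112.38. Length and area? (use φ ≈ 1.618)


φ = (1 + √5) / 2 ≈ 1.618
Length = width × φ = 112.38 × 1.618 = 181.83084
≈ 181.83
Area = width × length = 112.38 × 181.83084 = 20434.1497992 ≈ 20434.15
= Length: 181.83, Area: 20434.15

Length: 181.83, Area: 20434.15


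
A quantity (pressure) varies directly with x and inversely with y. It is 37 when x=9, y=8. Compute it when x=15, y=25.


z = k·x/y
Solve for k using the known point: k = z·y/x = 37×8/9 = 296/9 ≈ 32.8889
Now evaluate at x=15, y=25:
z = k × 15 / 25 = (296 × 15) / (9 × 25) = 4440/225
≈ 19.7333

19.7333


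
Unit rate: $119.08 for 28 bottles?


Unit rate = total / quantity
= 119.08 / 28
= $4.25 per unit

$4.25 per unit


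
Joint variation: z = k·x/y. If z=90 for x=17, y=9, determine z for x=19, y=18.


z = k·x/y
Solve for k using the known point: k = z·y/x = 90×9/17 = 810/17 ≈ 47.6471
Now evaluate at x=19, y=18:
z = k × 19 / 18 = (810 × 19) / (17 × 18) = 15390/306
≈ 50.2941

50.2941


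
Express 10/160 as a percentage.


Percentage = (part / whole) × 100
= (10 / 160) × 100
= 6.25%

6.25%


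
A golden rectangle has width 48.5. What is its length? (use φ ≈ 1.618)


φ = (1 + √5) / 2 ≈ 1.618
Length = width × φ = 48.5 × 1.618 = 78.473
≈ 78.47

78.47


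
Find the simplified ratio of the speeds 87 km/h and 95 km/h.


Ratio = 87:95
GCD = 1
Simplified = 87:95
Time ratio (same distance) = 95:87
Speed ratio = 87:95

87:95


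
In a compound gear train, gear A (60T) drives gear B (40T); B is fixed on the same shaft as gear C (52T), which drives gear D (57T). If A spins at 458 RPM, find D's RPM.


Stage 1: RPM_B = RPM_A × t_A/t_B = 458 × 60/40 = 27480/40 = 687.00
B and C share a shaft → RPM_C = RPM_B
Stage 2: RPM_D = RPM_C × t_C/t_D = RPM_A × (t_A×t_C)/(t_B×t_D)
Overall ratio = (60×52)/(40×57) = 3120/2280
RPM_D = 458 × 3120/2280 = 1428960/2280
≈ 626.74 RPM

626.74 RPM


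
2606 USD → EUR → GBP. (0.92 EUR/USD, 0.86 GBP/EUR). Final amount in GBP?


Step 1: 2606 USD × 0.92 = 2397.52 EUR
Step 2: 2397.52 EUR × 0.86 = 2061.87 GBP
Implied rate USD→GBP = 0.92 × 0.86 = 0.7912
= 2061.87 GBP

2061.87 GBP


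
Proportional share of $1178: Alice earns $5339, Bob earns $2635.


Total income = 5339 + 2635 = $7974
Alice: $1178 × 5339/7974 = $788.73
Bob: $1178 × 2635/7974 = $389.27
= Alice: $788.73, Bob: $389.27

Alice: $788.73, Bob: $389.27


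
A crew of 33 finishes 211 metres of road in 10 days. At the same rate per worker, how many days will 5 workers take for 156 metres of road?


Days ∝ work / workers, so d₂ = d₁ × (m₁/m₂) × (w₂/w₁)
Workers factor (inverse): 33/5 = 6.6000
Work factor (direct): 156/211 ≈ 0.7393
d₂ = 10 × 33/5 × 156/211 = (10 × 33 × 156) / (5 × 211) = 51480/1055
≈ 48.80 days

48.80 days


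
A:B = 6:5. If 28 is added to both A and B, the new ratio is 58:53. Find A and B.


Let A = 6k, B = 5k.
(6k + 28) / (5k + 28) = 58/53
Cross-multiply: 53(6k + 28) = 58(5k + 28)
318k + 1484 = 290k + 1624
318k - 290k = 1624 - 1484
28k = 140
k = 140/28 = 5
A = 6×5 = 30, B = 5×5 = 25
= A = 30, B = 25

A = 30, B = 25


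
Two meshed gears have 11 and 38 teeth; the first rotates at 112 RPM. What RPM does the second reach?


Gear ratio = 11:38 = 11:38
RPM_B = RPM_A × (teeth_A / teeth_B)
= 112 × (11/38)
= 32.4 RPM

32.4 RPM


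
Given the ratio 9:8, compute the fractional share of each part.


Total parts = 9 + 8 = 17
First part: 9/17 = 9/17
Second part: 8/17 = 8/17
= 9/17 and 8/17

9/17 and 8/17


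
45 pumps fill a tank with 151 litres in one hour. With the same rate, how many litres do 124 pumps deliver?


Direct proportion: y/x = constant
k = 151/45 ≈ 3.3556
y₂ = k × 124 = 151 × 124 / 45 = 18724/45
≈ 416.09

416.09


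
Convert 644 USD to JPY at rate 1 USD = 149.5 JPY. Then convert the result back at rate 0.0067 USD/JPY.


Amount × rate = 644 × 149.5 = 96278.00 JPY
Round-trip: 96278.00 × 0.0067 = 645.06 USD
= 96278.00 JPY, then 645.06 USD

96278.00 JPY, then 645.06 USD


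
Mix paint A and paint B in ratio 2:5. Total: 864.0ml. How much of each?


Total parts = 2 + 5 = 7
paint A: 864.0 × 2/7 = 246.9ml
paint B: 864.0 × 5/7 = 617.1ml
= 246.9ml and 617.1ml

246.9ml and 617.1ml


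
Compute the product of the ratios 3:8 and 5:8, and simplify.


Compound ratio = (3×5) : (8×8)
= 15:64
GCD = 1
= 15:64

15:64


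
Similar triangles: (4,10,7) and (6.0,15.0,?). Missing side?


Scale factor = 6.0/4 = 1.5
Missing side = 7 × 1.5
= 10.5

10.5


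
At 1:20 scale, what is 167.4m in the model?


Model size = real / scale
= 167.4 / 20
= 8.3700 m

8.3700 m


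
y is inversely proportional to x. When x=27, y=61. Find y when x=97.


Inverse proportion: x × y = constant
k = 27 × 61 = 1647
y₂ = k / 97 = 1647 / 97
= 16.98

16.98


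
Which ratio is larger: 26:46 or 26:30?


26/46 = 0.5652
26/30 = 0.8667
0.5652 < 0.8667, so 26:46 is less
= 26:30

26:30


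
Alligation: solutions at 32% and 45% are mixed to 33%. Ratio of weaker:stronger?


Let x parts of 32% mix with y parts of 45%.
32x + 45y = 33(x + y)
32x + 45y = 33x + 33y
x(32 - 33) = y(33 - 45)
x/y = (45 - 33)/(33 - 32) = 12/1
Simplify: 12:1
= 12:1

12:1


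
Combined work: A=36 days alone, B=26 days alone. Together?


Rate of A = 1/36 per day
Rate of B = 1/26 per day
Combined rate = 1/36 + 1/26 = 62/936 ≈ 0.0662 per day
Days = 1 / combined rate = 936/62
≈ 15.10 days

15.10 days


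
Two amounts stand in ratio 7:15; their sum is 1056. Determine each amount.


Let A = 7k, B = 15k.
7k + 15k = 1056
22k = 1056 → k = 1056/22 = 48
A = 7×48 = 336, B = 15×48 = 720
= A = 336, B = 720

A = 336, B = 720


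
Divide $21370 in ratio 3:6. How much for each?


Total parts = 3 + 6 = 9
Part 1: 21370 × 3/9 = 7123.33
Part 2: 21370 × 6/9 = 14246.67
= Part 1: $7123.33, Part 2: $14246.67

Part 1: $7123.33, Part 2: $14246.67


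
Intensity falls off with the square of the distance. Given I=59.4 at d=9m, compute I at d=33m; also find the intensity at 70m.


I₁d₁² = I₂d₂²
I at 33m = 59.4 × (9/33)² = 59.4 × 81/1089 = 4811.4/1089 ≈ 4.4182
I at 70m = 59.4 × (9/70)² = 59.4 × 81/4900 = 4811.4/4900 ≈ 0.9819
= 4.4182 and 0.9819

4.4182 and 0.9819


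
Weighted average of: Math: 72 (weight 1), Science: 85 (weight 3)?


Numerator = 72×1 + 85×3
= 72 + 255
= 327
Total weight = 4
Weighted avg = 327/4
= 81.75

81.75


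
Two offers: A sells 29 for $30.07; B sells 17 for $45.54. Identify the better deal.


Deal A: $30.07/29 = $1.0369/unit
Deal B: $45.54/17 = $2.6788/unit
A is cheaper per unit
= Deal A

Deal A


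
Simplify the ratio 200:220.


GCD(200, 220) = 20
200/20 : 220/20
= 10:11

10:11


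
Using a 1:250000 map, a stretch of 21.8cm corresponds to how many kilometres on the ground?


Real distance = map distance × scale
= 21.8cm × 250000
= 5450000 cm = 54500.0 m
= 54.500 km

54.500 km


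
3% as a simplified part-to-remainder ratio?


3% means 3 parts out of 100; remainder = 97
Part : remainder = 3:97
GCD = 1
= 3:97

3:97


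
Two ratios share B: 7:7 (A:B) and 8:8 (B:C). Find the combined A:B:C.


Match B: multiply A:B by 8 → 56:56
Multiply B:C by 7 → 56:56
Combined: 56:56:56
GCD = 56
= 1:1:1

1:1:1


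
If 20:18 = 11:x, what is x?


Cross multiply: 20 × x = 18 × 11
20x = 198
x = 198 / 20
= 9.90

9.90


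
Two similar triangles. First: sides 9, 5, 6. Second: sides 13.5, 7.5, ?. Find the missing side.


Scale factor = 13.5/9 = 1.5
Missing side = 6 × 1.5
= 9.0

9.0


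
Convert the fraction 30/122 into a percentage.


Percentage = (part / whole) × 100
= (30 / 122) × 100
≈ 24.59%

24.59%


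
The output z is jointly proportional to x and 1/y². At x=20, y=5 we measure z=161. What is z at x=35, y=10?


z = k·x/y²
Solve for k using the known point: k = z·y²/x = 161×25/20 = 4025/20 = 201.2500
Now evaluate at x=35, y=10:
z = k × 35 / 100 = (4025 × 35) / (20 × 100) = 140875/2000
= 70.4375

70.4375


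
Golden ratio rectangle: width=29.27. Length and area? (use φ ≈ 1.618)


φ = (1 + √5) / 2 ≈ 1.618
Length = width × φ = 29.27 × 1.618 = 47.35886
≈ 47.36
Area = width × length = 29.27 × 47.35886 = 1386.1938322 ≈ 1386.19
= Length: 47.36, Area: 1386.19

Length: 47.36, Area: 1386.19


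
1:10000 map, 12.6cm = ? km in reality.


Real distance = map distance × scale
= 12.6cm × 10000
= 126000 cm = 1260.0 m
= 1.260 km

1.260 km


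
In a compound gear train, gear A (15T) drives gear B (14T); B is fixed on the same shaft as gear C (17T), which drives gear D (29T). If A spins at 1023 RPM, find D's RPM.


Stage 1: RPM_B = RPM_A × t_A/t_B = 1023 × 15/14 = 15345/14 ≈ 1096.07
B and C share a shaft → RPM_C = RPM_B
Stage 2: RPM_D = RPM_C × t_C/t_D = RPM_A × (t_A×t_C)/(t_B×t_D)
Overall ratio = (15×17)/(14×29) = 255/406
RPM_D = 1023 × 255/406 = 260865/406
≈ 642.52 RPM

642.52 RPM


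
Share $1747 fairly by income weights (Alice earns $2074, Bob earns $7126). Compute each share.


Total income = 2074 + 7126 = $9200
Alice: $1747 × 2074/9200 = $393.83
Bob: $1747 × 7126/9200 = $1353.17
= Alice: $393.83, Bob: $1353.17

Alice: $393.83, Bob: $1353.17


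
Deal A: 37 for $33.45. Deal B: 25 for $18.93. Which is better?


Deal A: $33.45/37 = $0.9041/unit
Deal B: $18.93/25 = $0.7572/unit
B is cheaper per unit
= Deal B

Deal B


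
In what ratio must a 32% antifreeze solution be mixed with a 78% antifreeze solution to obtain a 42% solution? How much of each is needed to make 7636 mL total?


Let x parts of 32% mix with y parts of 78%.
32x + 78y = 42(x + y)
32x + 78y = 42x + 42y
x(32 - 42) = y(42 - 78)
x/y = (78 - 42)/(42 - 32) = 36/10
Simplify: 18:5
Total parts = 23; one part = 7636/23 = 332.00 mL
32% solution: 18×332.00 = 5976.00 mL
78% solution: 5×332.00 = 1660.00 mL
= ratio 18:5; 5976.00 mL and 1660.00 mL

ratio 18:5; 5976.00 mL and 1660.00 mL


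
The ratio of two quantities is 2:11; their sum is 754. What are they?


Let A = 2k, B = 11k.
2k + 11k = 754
13k = 754 → k = 754/13 = 58
A = 2×58 = 116, B = 11×58 = 638
= A = 116, B = 638

A = 116, B = 638


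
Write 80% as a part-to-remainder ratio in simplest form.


80% means 80 parts out of 100; remainder = 20
Part : remainder = 80:20
GCD = 20
= 4:1

4:1


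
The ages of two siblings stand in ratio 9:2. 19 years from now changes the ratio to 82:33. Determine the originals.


Let A = 9k, B = 2k.
(9k + 19) / (2k + 19) = 82/33
Cross-multiply: 33(9k + 19) = 82(2k + 19)
297k + 627 = 164k + 1558
297k - 164k = 1558 - 627
133k = 931
k = 931/133 = 7
A = 9×7 = 63, B = 2×7 = 14
= A = 63, B = 14

A = 63, B = 14


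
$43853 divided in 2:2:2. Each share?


Total parts = 2 + 2 + 2 = 6
Part 1: 43853 × 2/6 = 14617.67
Part 2: 43853 × 2/6 = 14617.67
Part 3: 43853 × 2/6 = 14617.67
= Part 1: $14617.67, Part 2: $14617.67, Part 3: $14617.67

Part 1: $14617.67, Part 2: $14617.67, Part 3: $14617.67


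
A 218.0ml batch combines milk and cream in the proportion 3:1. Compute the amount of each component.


Total parts = 3 + 1 = 4
milk: 218.0 × 3/4 = 163.5ml
cream: 218.0 × 1/4 = 54.5ml
= 163.5ml and 54.5ml

163.5ml and 54.5ml


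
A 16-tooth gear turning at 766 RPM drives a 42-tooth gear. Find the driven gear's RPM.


Gear ratio = 16:42 = 8:21
RPM_B = RPM_A × (teeth_A / teeth_B)
= 766 × (16/42)
= 291.8 RPM

291.8 RPM


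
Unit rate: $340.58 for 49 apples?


Unit rate = total / quantity
= 340.58 / 49
= $6.95 per unit

$6.95 per unit


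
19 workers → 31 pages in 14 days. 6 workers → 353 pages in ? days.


Days ∝ work / workers, so d₂ = d₁ × (m₁/m₂) × (w₂/w₁)
Workers factor (inverse): 19/6 ≈ 3.1667
Work factor (direct): 353/31 ≈ 11.3871
d₂ = 14 × 19/6 × 353/31 = (14 × 19 × 353) / (6 × 31) = 93898/186
≈ 504.83 days

504.83 days


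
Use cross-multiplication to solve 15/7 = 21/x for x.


Cross multiply: 15 × x = 7 × 21
15x = 147
x = 147 / 15
= 9.80

9.80


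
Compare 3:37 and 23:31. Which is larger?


3/37 = 0.0811
23/31 = 0.7419
0.0811 < 0.7419, so 3:37 is less
= 23:31

23:31


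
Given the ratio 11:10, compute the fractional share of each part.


Total parts = 11 + 10 = 21
First part: 11/21 = 11/21
Second part: 10/21 = 10/21
= 11/21 and 10/21

11/21 and 10/21


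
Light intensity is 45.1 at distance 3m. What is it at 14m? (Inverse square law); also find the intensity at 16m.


I₁d₁² = I₂d₂²
I at 14m = 45.1 × (3/14)² = 45.1 × 9/196 = 405.9/196 ≈ 2.0709
I at 16m = 45.1 × (3/16)² = 45.1 × 9/256 = 405.9/256 ≈ 1.5855
= 2.0709 and 1.5855

2.0709 and 1.5855


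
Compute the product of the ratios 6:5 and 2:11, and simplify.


Compound ratio = (6×2) : (5×11)
= 12:55
GCD = 1
= 12:55

12:55


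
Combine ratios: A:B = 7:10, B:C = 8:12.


Match B: multiply A:B by 8 → 56:80
Multiply B:C by 10 → 80:120
Combined: 56:80:120
GCD = 8
= 7:10:15

7:10:15


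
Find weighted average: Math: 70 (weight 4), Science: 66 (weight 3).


Numerator = 70×4 + 66×3
= 280 + 198
= 478
Total weight = 7
Weighted avg = 478/7
= 68.29

68.29


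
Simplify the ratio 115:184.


GCD(115, 184) = 23
115/23 : 184/23
= 5:8

5:8


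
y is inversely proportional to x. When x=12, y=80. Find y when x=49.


Inverse proportion: x × y = constant
k = 12 × 80 = 960
y₂ = k / 49 = 960 / 49
= 19.59

19.59


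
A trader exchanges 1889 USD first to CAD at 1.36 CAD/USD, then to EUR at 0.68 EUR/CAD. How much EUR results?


Step 1: 1889 USD × 1.36 = 2569.04 CAD
Step 2: 2569.04 CAD × 0.68 = 1746.95 EUR
Implied rate USD→EUR = 1.36 × 0.68 = 0.9248
= 1746.95 EUR

1746.95 EUR


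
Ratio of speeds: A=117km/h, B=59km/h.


Ratio = 117:59
GCD = 1
Simplified = 117:59
Time ratio (same distance) = 59:117
Speed ratio = 117:59

117:59


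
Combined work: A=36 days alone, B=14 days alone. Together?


Rate of A = 1/36 per day
Rate of B = 1/14 per day
Combined rate = 1/36 + 1/14 = 50/504 ≈ 0.0992 per day
Days = 1 / combined rate = 504/50
= 10.08 days

10.08 days


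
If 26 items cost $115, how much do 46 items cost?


Direct proportion: y/x = constant
k = 115/26 ≈ 4.4231
y₂ = k × 46 = 115 × 46 / 26 = 5290/26
≈ 203.46

203.46


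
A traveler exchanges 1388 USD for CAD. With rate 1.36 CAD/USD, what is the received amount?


Amount × rate = 1388 × 1.36
= 1887.68 CAD

1887.68 CAD


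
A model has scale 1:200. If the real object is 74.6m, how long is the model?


Model size = real / scale
= 74.6 / 200
= 0.3730 m

0.3730 m


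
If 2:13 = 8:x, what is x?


Cross multiply: 2 × x = 13 × 8
2x = 104
x = 104 / 2
= 52.00

52.00


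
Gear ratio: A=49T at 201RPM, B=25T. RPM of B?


Gear ratio = 49:25 = 49:25
RPM_B = RPM_A × (teeth_A / teeth_B)
= 201 × (49/25)
= 394.0 RPM

394.0 RPM


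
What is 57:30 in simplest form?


GCD(57, 30) = 3
57/3 : 30/3
= 19:10

19:10


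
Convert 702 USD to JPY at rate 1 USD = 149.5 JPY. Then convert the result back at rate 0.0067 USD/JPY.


Amount × rate = 702 × 149.5 = 104949.00 JPY
Round-trip: 104949.00 × 0.0067 = 703.16 USD
= 104949.00 JPY, then 703.16 USD

104949.00 JPY, then 703.16 USD


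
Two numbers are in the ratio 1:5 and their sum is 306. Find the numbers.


Let A = 1k, B = 5k.
1k + 5k = 306
6k = 306 → k = 306/6 = 51
A = 1×51 = 51, B = 5×51 = 255
= A = 51, B = 255

A = 51, B = 255


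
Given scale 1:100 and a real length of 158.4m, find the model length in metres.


Model size = real / scale
= 158.4 / 100
= 1.5840 m

1.5840 m


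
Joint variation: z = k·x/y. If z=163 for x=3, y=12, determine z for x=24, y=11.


z = k·x/y
Solve for k using the known point: k = z·y/x = 163×12/3 = 1956/3 = 652.0000
Now evaluate at x=24, y=11:
z = k × 24 / 11 = (1956 × 24) / (3 × 11) = 46944/33
≈ 1422.5455

1422.5455


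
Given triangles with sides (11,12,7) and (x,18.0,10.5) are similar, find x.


Scale factor = 18.0/12 = 1.5
Missing side = 11 × 1.5
= 16.5

16.5


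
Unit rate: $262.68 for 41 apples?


Unit rate = total / quantity
= 262.68 / 41
= $6.41 per unit

$6.41 per unit


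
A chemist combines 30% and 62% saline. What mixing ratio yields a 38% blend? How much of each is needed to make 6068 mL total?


Let x parts of 30% mix with y parts of 62%.
30x + 62y = 38(x + y)
30x + 62y = 38x + 38y
x(30 - 38) = y(38 - 62)
x/y = (62 - 38)/(38 - 30) = 24/8
Simplify: 3:1
Total parts = 4; one part = 6068/4 = 1517.00 mL
30% solution: 3×1517.00 = 4551.00 mL
62% solution: 1×1517.00 = 1517.00 mL
= ratio 3:1; 4551.00 mL and 1517.00 mL

ratio 3:1; 4551.00 mL and 1517.00 mL


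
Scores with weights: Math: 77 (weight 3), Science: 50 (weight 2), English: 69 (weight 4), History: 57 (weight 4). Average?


Numerator = 77×3 + 50×2 + 69×4 + 57×4
= 231 + 100 + 276 + 228
= 835
Total weight = 13
Weighted avg = 835/13
= 64.23

64.23


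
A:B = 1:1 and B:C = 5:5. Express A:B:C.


Match B: multiply A:B by 5 → 5:5
Multiply B:C by 1 → 5:5
Combined: 5:5:5
GCD = 5
= 1:1:1

1:1:1


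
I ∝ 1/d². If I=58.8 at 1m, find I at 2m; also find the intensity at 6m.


I₁d₁² = I₂d₂²
I at 2m = 58.8 × (1/2)² = 58.8 × 1/4 = 58.8/4 = 14.7000
I at 6m = 58.8 × (1/6)² = 58.8 × 1/36 = 58.8/36 ≈ 1.6333
= 14.7000 and 1.6333

14.7000 and 1.6333
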